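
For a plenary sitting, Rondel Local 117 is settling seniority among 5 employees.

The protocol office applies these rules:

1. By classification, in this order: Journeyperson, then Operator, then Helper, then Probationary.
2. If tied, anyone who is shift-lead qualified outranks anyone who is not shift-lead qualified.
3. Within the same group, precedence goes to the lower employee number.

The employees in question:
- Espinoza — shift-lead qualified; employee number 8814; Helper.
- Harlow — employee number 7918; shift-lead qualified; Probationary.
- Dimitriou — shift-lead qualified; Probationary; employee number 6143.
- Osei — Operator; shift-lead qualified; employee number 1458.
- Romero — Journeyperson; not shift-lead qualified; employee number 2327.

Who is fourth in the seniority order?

Dimitriou

By classification: Romero (Journeyperson); then Osei (Operator); then Espinoza (Helper); then Dimitriou and Harlow (Probationary).
Dimitriou and Harlow are each shift-lead qualified, so the next rule applies.
Among Dimitriou and Harlow, by employee number (lower first): Dimitriou (6143) before Harlow (7918).
Order: Romero, Osei, Espinoza, Dimitriou, Harlow.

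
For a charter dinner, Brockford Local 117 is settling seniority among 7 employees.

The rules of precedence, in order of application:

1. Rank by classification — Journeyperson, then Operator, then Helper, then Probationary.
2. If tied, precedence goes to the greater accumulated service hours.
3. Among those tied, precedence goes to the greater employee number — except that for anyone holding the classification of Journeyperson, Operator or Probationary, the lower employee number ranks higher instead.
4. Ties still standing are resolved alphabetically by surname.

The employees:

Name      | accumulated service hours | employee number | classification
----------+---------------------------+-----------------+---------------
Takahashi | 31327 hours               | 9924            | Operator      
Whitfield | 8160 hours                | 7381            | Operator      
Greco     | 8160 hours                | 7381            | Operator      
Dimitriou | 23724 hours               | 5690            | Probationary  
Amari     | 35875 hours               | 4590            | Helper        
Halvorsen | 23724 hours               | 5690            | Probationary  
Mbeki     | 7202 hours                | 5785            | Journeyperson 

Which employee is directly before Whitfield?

By classification: Mbeki (Journeyperson); then Takahashi, Greco and Whitfield (Operator); then Amari (Helper); then Dimitriou and Halvorsen (Probationary).
Among Takahashi, Greco and Whitfield, by accumulated service hours (higher first): Takahashi (31327 hours) before Greco and Whitfield (8160 hours).
Greco and Whitfield both have employee number 7381, so the next rule applies.
Among Greco and Whitfield, alphabetically by surname: Greco before Whitfield.
Dimitriou and Halvorsen both have accumulated service hours 23724 hours, so the next rule applies.
Dimitriou and Halvorsen both have employee number 5690, so the next rule applies.
Among Dimitriou and Halvorsen, alphabetically by surname: Dimitriou before Halvorsen.
Order: Mbeki, Takahashi, Greco, Whitfield, Amari, Dimitriou, Halvorsen.

Greco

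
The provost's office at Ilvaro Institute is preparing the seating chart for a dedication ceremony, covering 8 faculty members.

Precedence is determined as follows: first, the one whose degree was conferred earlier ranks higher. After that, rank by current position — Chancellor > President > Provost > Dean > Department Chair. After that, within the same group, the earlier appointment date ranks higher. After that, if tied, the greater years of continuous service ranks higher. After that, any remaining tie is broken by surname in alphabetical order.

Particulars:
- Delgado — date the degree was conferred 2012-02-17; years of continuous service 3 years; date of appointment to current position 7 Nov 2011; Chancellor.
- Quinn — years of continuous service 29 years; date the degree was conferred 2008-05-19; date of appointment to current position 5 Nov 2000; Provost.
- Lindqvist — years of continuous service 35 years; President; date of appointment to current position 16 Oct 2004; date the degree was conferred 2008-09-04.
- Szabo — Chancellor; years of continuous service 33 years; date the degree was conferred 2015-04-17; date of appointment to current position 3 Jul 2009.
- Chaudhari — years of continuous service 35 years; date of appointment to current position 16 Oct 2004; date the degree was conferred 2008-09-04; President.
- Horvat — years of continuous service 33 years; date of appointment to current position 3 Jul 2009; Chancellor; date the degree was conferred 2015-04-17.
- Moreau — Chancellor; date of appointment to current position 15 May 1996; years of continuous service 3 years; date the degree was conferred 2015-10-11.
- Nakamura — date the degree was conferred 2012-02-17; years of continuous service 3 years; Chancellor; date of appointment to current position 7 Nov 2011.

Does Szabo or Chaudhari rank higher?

Chaudhari

By date the degree was conferred (earlier first): Quinn (2008-05-19); then Chaudhari and Lindqvist (both 2008-09-04); then Delgado and Nakamura (both 2012-02-17); then Horvat and Szabo (both 2015-04-17); then Moreau (2015-10-11).
Chaudhari and Lindqvist are each President, so the next rule applies.
Chaudhari and Lindqvist both have date of appointment to current position 16 Oct 2004, so the next rule applies.
Chaudhari and Lindqvist both have years of continuous service 35 years, so the next rule applies.
Among Chaudhari and Lindqvist, alphabetically by surname: Chaudhari before Lindqvist.
Delgado and Nakamura are each Chancellor, so the next rule applies.
Delgado and Nakamura both have date of appointment to current position 7 Nov 2011, so the next rule applies.
Delgado and Nakamura both have years of continuous service 3 years, so the next rule applies.
Among Delgado and Nakamura, alphabetically by surname: Delgado before Nakamura.
Horvat and Szabo are each Chancellor, so the next rule applies.
Horvat and Szabo both have date of appointment to current position 3 Jul 2009, so the next rule applies.
Horvat and Szabo both have years of continuous service 33 years, so the next rule applies.
Among Horvat and Szabo, alphabetically by surname: Horvat before Szabo.
So Chaudhari takes precedence.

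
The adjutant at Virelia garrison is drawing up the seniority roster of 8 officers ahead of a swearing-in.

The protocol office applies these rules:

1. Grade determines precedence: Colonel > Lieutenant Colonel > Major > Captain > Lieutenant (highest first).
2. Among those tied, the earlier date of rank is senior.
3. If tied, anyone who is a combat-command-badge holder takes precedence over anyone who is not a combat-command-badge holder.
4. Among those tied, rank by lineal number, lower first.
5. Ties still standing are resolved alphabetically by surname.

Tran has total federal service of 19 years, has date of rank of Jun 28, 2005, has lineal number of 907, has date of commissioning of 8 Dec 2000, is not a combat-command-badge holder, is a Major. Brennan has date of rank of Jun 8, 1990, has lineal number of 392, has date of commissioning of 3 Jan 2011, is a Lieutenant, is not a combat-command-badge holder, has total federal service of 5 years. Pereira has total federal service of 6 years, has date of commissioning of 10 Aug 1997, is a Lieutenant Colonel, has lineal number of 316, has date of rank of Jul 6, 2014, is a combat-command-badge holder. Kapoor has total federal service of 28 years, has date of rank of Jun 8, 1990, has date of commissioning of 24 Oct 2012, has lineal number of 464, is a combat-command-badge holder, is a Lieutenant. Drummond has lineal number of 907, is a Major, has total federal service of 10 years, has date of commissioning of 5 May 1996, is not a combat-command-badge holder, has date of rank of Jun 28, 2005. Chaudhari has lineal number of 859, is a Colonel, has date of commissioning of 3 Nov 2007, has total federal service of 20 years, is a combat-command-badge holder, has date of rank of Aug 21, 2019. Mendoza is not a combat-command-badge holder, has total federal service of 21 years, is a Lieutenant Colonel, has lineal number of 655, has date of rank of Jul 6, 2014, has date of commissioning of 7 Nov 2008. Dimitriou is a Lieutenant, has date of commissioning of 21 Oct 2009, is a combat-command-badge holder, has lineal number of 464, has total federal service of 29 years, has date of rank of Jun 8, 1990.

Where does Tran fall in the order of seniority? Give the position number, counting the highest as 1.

5

By grade: Chaudhari (Colonel); then Pereira and Mendoza (Lieutenant Colonel); then Drummond and Tran (Major); then Dimitriou, Kapoor and Brennan (Lieutenant).
Pereira and Mendoza both have date of rank Jul 6, 2014, so the next rule applies.
Among Pereira and Mendoza, a combat-command-badge holder before not a combat-command-badge holder: Pereira (a combat-command-badge holder) before Mendoza (not a combat-command-badge holder).
Drummond and Tran both have date of rank Jun 28, 2005, so the next rule applies.
Drummond and Tran are each not a combat-command-badge holder, so the next rule applies.
Drummond and Tran both have lineal number 907, so the next rule applies.
Among Drummond and Tran, alphabetically by surname: Drummond before Tran.
Dimitriou, Kapoor and Brennan all have date of rank Jun 8, 1990, so the next rule applies.
Among Dimitriou, Kapoor and Brennan, a combat-command-badge holder before not a combat-command-badge holder: Dimitriou and Kapoor (a combat-command-badge holder) before Brennan (not a combat-command-badge holder).
Dimitriou and Kapoor both have lineal number 464, so the next rule applies.
Among Dimitriou and Kapoor, alphabetically by surname: Dimitriou before Kapoor.
Order: Chaudhari, Pereira, Mendoza, Drummond, Tran, Dimitriou, Kapoor, Brennan. So position 5.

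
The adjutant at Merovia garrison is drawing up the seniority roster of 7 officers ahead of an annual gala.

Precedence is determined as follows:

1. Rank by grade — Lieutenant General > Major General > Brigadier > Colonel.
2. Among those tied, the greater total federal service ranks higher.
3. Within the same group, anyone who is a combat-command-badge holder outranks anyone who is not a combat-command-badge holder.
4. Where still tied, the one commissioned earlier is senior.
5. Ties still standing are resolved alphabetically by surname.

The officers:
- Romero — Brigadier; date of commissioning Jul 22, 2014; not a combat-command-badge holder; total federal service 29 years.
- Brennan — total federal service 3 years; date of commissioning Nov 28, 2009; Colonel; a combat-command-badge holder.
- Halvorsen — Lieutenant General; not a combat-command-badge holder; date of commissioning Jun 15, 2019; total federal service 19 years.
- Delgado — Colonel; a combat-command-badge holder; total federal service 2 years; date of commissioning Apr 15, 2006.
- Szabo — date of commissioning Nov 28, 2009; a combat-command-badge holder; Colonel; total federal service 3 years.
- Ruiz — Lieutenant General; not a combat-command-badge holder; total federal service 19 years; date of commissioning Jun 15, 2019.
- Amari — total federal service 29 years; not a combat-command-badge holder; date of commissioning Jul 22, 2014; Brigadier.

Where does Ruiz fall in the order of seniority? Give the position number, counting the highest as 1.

2

By grade: Halvorsen and Ruiz (Lieutenant General); then Amari and Romero (Brigadier); then Brennan, Szabo and Delgado (Colonel).
Halvorsen and Ruiz both have total federal service 19 years, so the next rule applies.
Halvorsen and Ruiz are each not a combat-command-badge holder, so the next rule applies.
Halvorsen and Ruiz both have date of commissioning Jun 15, 2019, so the next rule applies.
Among Halvorsen and Ruiz, alphabetically by surname: Halvorsen before Ruiz.
Amari and Romero both have total federal service 29 years, so the next rule applies.
Amari and Romero are each not a combat-command-badge holder, so the next rule applies.
Amari and Romero both have date of commissioning Jul 22, 2014, so the next rule applies.
Among Amari and Romero, alphabetically by surname: Amari before Romero.
Among Brennan, Szabo and Delgado, by total federal service (higher first): Brennan and Szabo (3 years) before Delgado (2 years).
Brennan and Szabo are each a combat-command-badge holder, so the next rule applies.
Brennan and Szabo both have date of commissioning Nov 28, 2009, so the next rule applies.
Among Brennan and Szabo, alphabetically by surname: Brennan before Szabo.
Order: Halvorsen, Ruiz, Amari, Romero, Brennan, Szabo, Delgado. So position 2.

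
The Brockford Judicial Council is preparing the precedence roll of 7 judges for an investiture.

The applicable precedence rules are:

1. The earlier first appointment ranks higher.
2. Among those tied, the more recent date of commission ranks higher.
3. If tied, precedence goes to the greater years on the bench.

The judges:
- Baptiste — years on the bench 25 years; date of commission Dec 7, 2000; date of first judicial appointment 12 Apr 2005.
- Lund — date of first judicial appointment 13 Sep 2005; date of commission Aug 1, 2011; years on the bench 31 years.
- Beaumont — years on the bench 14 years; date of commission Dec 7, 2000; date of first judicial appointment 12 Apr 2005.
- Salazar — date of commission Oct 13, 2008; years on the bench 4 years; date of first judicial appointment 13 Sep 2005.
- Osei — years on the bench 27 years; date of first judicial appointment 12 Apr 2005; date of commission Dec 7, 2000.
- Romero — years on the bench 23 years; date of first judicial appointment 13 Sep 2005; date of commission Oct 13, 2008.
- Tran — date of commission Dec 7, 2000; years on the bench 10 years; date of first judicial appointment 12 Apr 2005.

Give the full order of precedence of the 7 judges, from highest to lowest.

Osei, Baptiste, Beaumont, Tran, Lund, Romero, Salazar

By date of first judicial appointment (earlier first): Osei, Baptiste, Beaumont and Tran (each 12 Apr 2005); then Lund, Romero and Salazar (each 13 Sep 2005).
Osei, Baptiste, Beaumont and Tran all have date of commission Dec 7, 2000, so the next rule applies.
Among Osei, Baptiste, Beaumont and Tran, by years on the bench (higher first): Osei (27 years) before Baptiste (25 years) before Beaumont (14 years) before Tran (10 years).
Among Lund, Romero and Salazar, by date of commission (later first): Lund (Aug 1, 2011) before Romero and Salazar (Oct 13, 2008).
Among Romero and Salazar, by years on the bench (higher first): Romero (23 years) before Salazar (4 years).
Full order: Osei, Baptiste, Beaumont, Tran, Lund, Romero, Salazar.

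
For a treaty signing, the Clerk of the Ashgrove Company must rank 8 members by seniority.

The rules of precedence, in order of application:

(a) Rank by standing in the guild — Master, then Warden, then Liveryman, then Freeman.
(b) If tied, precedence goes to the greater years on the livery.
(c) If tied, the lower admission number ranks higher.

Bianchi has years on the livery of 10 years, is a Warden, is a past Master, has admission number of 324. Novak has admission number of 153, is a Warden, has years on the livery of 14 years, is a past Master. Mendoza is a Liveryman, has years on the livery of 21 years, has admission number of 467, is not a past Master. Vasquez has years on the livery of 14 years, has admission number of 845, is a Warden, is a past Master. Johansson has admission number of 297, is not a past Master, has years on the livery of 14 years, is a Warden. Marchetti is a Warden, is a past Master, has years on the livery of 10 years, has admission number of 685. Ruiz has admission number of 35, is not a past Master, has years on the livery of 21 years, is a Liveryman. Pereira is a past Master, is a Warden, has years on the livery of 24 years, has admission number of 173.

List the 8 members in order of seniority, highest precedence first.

By standing in the guild: Pereira, Novak, Johansson, Vasquez, Bianchi and Marchetti (Warden); then Ruiz and Mendoza (Liveryman).
Among Pereira, Novak, Johansson, Vasquez, Bianchi and Marchetti, by years on the livery (higher first): Pereira (24 years) before Novak, Johansson and Vasquez (14 years) before Bianchi and Marchetti (10 years).
Among Novak, Johansson and Vasquez, by admission number (lower first): Novak (153) before Johansson (297) before Vasquez (845).
Among Bianchi and Marchetti, by admission number (lower first): Bianchi (324) before Marchetti (685).
Ruiz and Mendoza both have years on the livery 21 years, so the next rule applies.
Among Ruiz and Mendoza, by admission number (lower first): Ruiz (35) before Mendoza (467).
Full order: Pereira, Novak, Johansson, Vasquez, Bianchi, Marchetti, Ruiz, Mendoza.

Pereira, Novak, Johansson, Vasquez, Bianchi, Marchetti, Ruiz, Mendoza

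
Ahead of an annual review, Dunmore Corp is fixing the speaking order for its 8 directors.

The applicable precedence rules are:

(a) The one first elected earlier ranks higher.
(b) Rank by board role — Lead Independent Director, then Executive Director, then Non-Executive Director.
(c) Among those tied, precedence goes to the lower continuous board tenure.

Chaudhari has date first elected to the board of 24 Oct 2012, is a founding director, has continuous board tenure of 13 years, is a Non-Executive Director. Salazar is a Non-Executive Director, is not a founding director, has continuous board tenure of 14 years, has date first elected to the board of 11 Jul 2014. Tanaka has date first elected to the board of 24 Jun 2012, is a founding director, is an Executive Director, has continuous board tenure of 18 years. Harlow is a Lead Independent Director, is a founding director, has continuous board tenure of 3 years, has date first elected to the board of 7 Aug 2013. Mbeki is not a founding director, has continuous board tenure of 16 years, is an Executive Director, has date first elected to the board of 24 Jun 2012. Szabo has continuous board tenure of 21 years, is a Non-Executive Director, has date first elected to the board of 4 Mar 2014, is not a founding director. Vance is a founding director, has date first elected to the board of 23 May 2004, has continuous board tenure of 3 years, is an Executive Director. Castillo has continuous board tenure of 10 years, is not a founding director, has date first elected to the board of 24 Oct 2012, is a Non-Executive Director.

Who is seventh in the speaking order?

Szabo

By date first elected to the board (earlier first): Vance (23 May 2004); then Mbeki and Tanaka (both 24 Jun 2012); then Castillo and Chaudhari (both 24 Oct 2012); then Harlow (7 Aug 2013); then Szabo (4 Mar 2014); then Salazar (11 Jul 2014).
Mbeki and Tanaka are each Executive Director, so the next rule applies.
Among Mbeki and Tanaka, by continuous board tenure (lower first): Mbeki (16 years) before Tanaka (18 years).
Castillo and Chaudhari are each Non-Executive Director, so the next rule applies.
Among Castillo and Chaudhari, by continuous board tenure (lower first): Castillo (10 years) before Chaudhari (13 years).
Order: Vance, Mbeki, Tanaka, Castillo, Chaudhari, Harlow, Szabo, Salazar.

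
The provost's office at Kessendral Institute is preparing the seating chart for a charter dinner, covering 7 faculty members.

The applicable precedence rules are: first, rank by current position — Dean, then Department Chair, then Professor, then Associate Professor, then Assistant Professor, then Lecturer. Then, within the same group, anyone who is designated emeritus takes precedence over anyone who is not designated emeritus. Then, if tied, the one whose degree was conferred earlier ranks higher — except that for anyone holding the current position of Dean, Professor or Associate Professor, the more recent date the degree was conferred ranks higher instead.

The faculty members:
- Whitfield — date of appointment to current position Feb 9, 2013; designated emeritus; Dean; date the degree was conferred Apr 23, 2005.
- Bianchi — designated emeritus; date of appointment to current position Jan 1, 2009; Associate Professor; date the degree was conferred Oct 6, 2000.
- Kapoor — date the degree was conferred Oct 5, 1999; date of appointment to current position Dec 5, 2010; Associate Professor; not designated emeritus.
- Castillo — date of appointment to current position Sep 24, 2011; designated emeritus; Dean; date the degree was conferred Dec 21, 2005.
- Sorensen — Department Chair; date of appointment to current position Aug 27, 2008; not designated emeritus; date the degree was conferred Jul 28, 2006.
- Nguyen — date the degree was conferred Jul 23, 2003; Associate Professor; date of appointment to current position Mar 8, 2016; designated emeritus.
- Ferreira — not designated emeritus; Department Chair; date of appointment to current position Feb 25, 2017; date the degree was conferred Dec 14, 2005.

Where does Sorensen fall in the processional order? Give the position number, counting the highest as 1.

By current position: Castillo and Whitfield (Dean); then Ferreira and Sorensen (Department Chair); then Nguyen, Bianchi and Kapoor (Associate Professor).
Castillo and Whitfield are each designated emeritus, so the next rule applies.
Among Castillo and Whitfield, by date the degree was conferred (later first) (reversed rule for this group): Castillo (Dec 21, 2005) before Whitfield (Apr 23, 2005).
Ferreira and Sorensen are each not designated emeritus, so the next rule applies.
Among Ferreira and Sorensen, by date the degree was conferred (earlier first): Ferreira (Dec 14, 2005) before Sorensen (Jul 28, 2006).
Among Nguyen, Bianchi and Kapoor, designated emeritus before not designated emeritus: Nguyen and Bianchi (designated emeritus) before Kapoor (not designated emeritus).
Among Nguyen and Bianchi, by date the degree was conferred (later first) (reversed rule for this group): Nguyen (Jul 23, 2003) before Bianchi (Oct 6, 2000).
Order: Castillo, Whitfield, Ferreira, Sorensen, Nguyen, Bianchi, Kapoor. So position 4.

4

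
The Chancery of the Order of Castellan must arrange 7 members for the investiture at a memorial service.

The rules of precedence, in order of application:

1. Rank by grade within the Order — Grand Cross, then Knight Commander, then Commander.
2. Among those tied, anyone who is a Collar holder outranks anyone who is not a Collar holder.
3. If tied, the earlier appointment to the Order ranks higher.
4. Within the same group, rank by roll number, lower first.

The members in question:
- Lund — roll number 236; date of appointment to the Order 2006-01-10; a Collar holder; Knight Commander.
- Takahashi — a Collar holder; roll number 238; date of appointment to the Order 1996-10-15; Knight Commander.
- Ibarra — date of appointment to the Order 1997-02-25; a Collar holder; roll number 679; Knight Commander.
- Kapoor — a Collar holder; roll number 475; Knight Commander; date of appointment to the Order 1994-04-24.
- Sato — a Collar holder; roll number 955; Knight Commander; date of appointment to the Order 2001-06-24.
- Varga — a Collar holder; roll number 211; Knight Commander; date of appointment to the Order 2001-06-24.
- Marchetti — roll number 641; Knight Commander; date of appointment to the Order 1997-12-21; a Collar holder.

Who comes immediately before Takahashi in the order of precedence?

By grade within the Order: Kapoor, Takahashi, Ibarra, Marchetti, Varga, Sato and Lund (Knight Commander).
Kapoor, Takahashi, Ibarra, Marchetti, Varga, Sato and Lund are each a Collar holder, so the next rule applies.
Among Kapoor, Takahashi, Ibarra, Marchetti, Varga, Sato and Lund, by date of appointment to the Order (earlier first): Kapoor (1994-04-24) before Takahashi (1996-10-15) before Ibarra (1997-02-25) before Marchetti (1997-12-21) before Varga and Sato (2001-06-24) before Lund (2006-01-10).
Among Varga and Sato, by roll number (lower first): Varga (211) before Sato (955).
Order: Kapoor, Takahashi, Ibarra, Marchetti, Varga, Sato, Lund.

Kapoor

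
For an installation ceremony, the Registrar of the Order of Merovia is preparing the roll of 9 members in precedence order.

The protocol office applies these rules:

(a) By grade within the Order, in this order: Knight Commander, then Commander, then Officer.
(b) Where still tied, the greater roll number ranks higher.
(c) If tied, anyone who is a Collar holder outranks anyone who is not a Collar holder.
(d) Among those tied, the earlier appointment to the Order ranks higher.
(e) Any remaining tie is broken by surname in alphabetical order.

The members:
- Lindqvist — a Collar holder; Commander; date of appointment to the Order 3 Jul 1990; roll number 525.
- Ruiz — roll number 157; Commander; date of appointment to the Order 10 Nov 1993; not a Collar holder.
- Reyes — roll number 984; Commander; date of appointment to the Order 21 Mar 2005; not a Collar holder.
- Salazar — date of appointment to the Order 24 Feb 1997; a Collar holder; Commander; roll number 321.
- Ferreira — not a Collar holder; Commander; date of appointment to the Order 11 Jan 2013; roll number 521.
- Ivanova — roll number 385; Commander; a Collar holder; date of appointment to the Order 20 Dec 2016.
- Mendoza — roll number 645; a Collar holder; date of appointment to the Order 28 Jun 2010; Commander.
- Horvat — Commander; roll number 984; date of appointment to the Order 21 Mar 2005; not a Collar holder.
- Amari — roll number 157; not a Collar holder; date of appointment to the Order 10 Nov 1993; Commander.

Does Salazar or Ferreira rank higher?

By grade within the Order: Horvat, Reyes, Mendoza, Lindqvist, Ferreira, Ivanova, Salazar, Amari and Ruiz (Commander).
Among Horvat, Reyes, Mendoza, Lindqvist, Ferreira, Ivanova, Salazar, Amari and Ruiz, by roll number (higher first): Horvat and Reyes (984) before Mendoza (645) before Lindqvist (525) before Ferreira (521) before Ivanova (385) before Salazar (321) before Amari and Ruiz (157).
Horvat and Reyes are each not a Collar holder, so the next rule applies.
Horvat and Reyes both have date of appointment to the Order 21 Mar 2005, so the next rule applies.
Among Horvat and Reyes, alphabetically by surname: Horvat before Reyes.
Amari and Ruiz are each not a Collar holder, so the next rule applies.
Amari and Ruiz both have date of appointment to the Order 10 Nov 1993, so the next rule applies.
Among Amari and Ruiz, alphabetically by surname: Amari before Ruiz.
So Ferreira takes precedence.

Ferreira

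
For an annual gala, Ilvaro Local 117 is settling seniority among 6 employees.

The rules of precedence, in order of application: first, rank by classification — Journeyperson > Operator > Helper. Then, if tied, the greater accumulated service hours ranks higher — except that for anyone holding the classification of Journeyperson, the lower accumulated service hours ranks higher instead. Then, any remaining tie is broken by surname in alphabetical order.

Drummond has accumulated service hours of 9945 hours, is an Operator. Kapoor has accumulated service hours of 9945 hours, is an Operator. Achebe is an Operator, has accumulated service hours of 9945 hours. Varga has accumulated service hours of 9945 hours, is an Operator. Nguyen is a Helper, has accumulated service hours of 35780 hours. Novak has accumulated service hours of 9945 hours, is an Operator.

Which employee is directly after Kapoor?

By classification: Achebe, Drummond, Kapoor, Novak and Varga (Operator); then Nguyen (Helper).
Achebe, Drummond, Kapoor, Novak and Varga all have accumulated service hours 9945 hours, so the next rule applies.
Among Achebe, Drummond, Kapoor, Novak and Varga, alphabetically by surname: Achebe before Drummond before Kapoor before Novak before Varga.
Order: Achebe, Drummond, Kapoor, Novak, Varga, Nguyen.

Novak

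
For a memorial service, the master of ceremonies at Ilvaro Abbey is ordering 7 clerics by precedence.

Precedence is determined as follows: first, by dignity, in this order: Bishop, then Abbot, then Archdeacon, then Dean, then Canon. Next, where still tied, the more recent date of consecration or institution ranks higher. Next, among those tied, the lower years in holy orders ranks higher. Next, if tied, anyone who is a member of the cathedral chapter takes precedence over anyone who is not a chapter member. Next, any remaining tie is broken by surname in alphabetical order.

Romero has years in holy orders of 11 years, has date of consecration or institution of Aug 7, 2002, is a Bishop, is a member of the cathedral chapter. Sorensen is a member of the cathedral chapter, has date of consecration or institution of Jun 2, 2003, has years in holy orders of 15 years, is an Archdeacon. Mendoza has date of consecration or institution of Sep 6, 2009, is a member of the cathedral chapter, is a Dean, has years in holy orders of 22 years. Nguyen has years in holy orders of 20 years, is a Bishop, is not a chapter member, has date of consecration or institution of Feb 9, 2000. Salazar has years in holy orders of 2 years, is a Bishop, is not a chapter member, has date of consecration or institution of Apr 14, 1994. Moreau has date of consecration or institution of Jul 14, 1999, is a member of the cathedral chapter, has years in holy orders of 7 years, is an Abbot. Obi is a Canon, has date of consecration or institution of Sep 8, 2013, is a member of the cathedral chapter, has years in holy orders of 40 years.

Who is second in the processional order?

By dignity: Romero, Nguyen and Salazar (Bishop); then Moreau (Abbot); then Sorensen (Archdeacon); then Mendoza (Dean); then Obi (Canon).
Among Romero, Nguyen and Salazar, by date of consecration or institution (later first): Romero (Aug 7, 2002) before Nguyen (Feb 9, 2000) before Salazar (Apr 14, 1994).
Order: Romero, Nguyen, Salazar, Moreau, Sorensen, Mendoza, Obi.

Nguyen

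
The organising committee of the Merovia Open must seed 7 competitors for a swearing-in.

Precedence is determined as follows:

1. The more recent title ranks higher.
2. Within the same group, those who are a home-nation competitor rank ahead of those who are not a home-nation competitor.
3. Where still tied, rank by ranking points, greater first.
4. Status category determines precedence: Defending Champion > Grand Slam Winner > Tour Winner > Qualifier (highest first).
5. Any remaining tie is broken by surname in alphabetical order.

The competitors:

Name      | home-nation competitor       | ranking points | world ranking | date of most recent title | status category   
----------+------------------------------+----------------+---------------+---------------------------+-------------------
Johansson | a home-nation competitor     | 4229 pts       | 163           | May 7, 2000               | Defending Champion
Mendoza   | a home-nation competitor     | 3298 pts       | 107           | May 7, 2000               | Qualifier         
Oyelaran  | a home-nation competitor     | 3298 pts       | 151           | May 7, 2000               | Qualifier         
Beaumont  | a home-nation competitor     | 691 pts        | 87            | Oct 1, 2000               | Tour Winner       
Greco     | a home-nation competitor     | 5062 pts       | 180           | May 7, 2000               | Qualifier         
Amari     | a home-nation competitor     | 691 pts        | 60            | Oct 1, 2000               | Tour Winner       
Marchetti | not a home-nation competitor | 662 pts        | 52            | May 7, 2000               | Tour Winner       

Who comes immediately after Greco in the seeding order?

Johansson

By date of most recent title (later first): Amari and Beaumont (both Oct 1, 2000); then Greco, Johansson, Mendoza, Oyelaran and Marchetti (each May 7, 2000).
Amari and Beaumont are each a home-nation competitor, so the next rule applies.
Amari and Beaumont both have ranking points 691 pts, so the next rule applies.
Amari and Beaumont are each Tour Winner, so the next rule applies.
Among Amari and Beaumont, alphabetically by surname: Amari before Beaumont.
Among Greco, Johansson, Mendoza, Oyelaran and Marchetti, a home-nation competitor before not a home-nation competitor: Greco, Johansson, Mendoza and Oyelaran (a home-nation competitor) before Marchetti (not a home-nation competitor).
Among Greco, Johansson, Mendoza and Oyelaran, by ranking points (higher first): Greco (5062 pts) before Johansson (4229 pts) before Mendoza and Oyelaran (3298 pts).
Mendoza and Oyelaran are each Qualifier, so the next rule applies.
Among Mendoza and Oyelaran, alphabetically by surname: Mendoza before Oyelaran.
Order: Amari, Beaumont, Greco, Johansson, Mendoza, Oyelaran, Marchetti.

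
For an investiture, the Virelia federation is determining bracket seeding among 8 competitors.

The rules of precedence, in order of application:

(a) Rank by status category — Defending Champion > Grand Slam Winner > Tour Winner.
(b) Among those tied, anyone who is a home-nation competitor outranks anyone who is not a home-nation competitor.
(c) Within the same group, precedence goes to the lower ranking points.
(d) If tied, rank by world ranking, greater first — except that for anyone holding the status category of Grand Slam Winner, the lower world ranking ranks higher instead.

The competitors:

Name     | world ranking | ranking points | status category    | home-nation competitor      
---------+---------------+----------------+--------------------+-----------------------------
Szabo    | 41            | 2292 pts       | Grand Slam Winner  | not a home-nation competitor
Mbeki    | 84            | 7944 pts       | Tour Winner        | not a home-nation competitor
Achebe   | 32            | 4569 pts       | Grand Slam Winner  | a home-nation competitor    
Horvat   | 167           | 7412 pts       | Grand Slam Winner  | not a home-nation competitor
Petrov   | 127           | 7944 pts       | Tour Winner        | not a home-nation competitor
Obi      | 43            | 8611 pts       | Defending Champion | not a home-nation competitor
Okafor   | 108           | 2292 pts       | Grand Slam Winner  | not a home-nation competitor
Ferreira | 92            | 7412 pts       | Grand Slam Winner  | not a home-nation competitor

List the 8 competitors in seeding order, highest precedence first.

By status category: Obi (Defending Champion); then Achebe, Szabo, Okafor, Ferreira and Horvat (Grand Slam Winner); then Petrov and Mbeki (Tour Winner).
Among Achebe, Szabo, Okafor, Ferreira and Horvat, a home-nation competitor before not a home-nation competitor: Achebe (a home-nation competitor) before Szabo, Okafor, Ferreira and Horvat (not a home-nation competitor).
Among Szabo, Okafor, Ferreira and Horvat, by ranking points (lower first): Szabo and Okafor (2292 pts) before Ferreira and Horvat (7412 pts).
Among Szabo and Okafor, by world ranking (lower first) (reversed rule for this group): Szabo (41) before Okafor (108).
Among Ferreira and Horvat, by world ranking (lower first) (reversed rule for this group): Ferreira (92) before Horvat (167).
Petrov and Mbeki are each not a home-nation competitor, so the next rule applies.
Petrov and Mbeki both have ranking points 7944 pts, so the next rule applies.
Among Petrov and Mbeki, by world ranking (higher first): Petrov (127) before Mbeki (84).
Full order: Obi, Achebe, Szabo, Okafor, Ferreira, Horvat, Petrov, Mbeki.

Obi, Achebe, Szabo, Okafor, Ferreira, Horvat, Petrov, Mbeki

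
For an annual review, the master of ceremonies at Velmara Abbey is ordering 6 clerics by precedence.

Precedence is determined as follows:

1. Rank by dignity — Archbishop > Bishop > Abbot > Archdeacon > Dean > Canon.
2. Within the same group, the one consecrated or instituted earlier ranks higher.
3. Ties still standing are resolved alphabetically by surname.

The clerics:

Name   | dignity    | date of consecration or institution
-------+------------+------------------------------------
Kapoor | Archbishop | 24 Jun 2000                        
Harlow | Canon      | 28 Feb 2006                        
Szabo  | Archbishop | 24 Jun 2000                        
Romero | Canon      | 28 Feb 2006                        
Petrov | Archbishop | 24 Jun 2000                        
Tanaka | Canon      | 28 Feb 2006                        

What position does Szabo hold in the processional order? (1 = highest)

3

By dignity: Kapoor, Petrov and Szabo (Archbishop); then Harlow, Romero and Tanaka (Canon).
Kapoor, Petrov and Szabo all have date of consecration or institution 24 Jun 2000, so the next rule applies.
Among Kapoor, Petrov and Szabo, alphabetically by surname: Kapoor before Petrov before Szabo.
Harlow, Romero and Tanaka all have date of consecration or institution 28 Feb 2006, so the next rule applies.
Among Harlow, Romero and Tanaka, alphabetically by surname: Harlow before Romero before Tanaka.
Order: Kapoor, Petrov, Szabo, Harlow, Romero, Tanaka. So position 3.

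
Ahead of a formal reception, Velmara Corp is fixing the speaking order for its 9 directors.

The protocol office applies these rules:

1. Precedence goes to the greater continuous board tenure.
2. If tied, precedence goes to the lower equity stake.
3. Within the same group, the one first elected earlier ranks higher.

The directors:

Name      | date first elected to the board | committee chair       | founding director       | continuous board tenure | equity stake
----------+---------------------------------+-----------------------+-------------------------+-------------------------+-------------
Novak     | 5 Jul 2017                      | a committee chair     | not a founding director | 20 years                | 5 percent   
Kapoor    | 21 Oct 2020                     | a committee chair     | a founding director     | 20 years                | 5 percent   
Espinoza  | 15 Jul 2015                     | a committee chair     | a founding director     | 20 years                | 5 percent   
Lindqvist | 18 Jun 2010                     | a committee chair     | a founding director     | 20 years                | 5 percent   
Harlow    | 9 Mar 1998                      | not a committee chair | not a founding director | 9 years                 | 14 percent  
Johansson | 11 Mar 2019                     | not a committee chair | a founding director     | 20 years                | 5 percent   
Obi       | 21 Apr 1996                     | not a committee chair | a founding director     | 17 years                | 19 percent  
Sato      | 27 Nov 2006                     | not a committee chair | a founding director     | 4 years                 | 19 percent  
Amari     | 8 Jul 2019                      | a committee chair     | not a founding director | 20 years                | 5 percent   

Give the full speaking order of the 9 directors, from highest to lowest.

By continuous board tenure (higher first): Lindqvist, Espinoza, Novak, Johansson, Amari and Kapoor (each 20 years); then Obi (17 years); then Harlow (9 years); then Sato (4 years).
Lindqvist, Espinoza, Novak, Johansson, Amari and Kapoor all have equity stake 5 percent, so the next rule applies.
Among Lindqvist, Espinoza, Novak, Johansson, Amari and Kapoor, by date first elected to the board (earlier first): Lindqvist (18 Jun 2010) before Espinoza (15 Jul 2015) before Novak (5 Jul 2017) before Johansson (11 Mar 2019) before Amari (8 Jul 2019) before Kapoor (21 Oct 2020).
Full order: Lindqvist, Espinoza, Novak, Johansson, Amari, Kapoor, Obi, Harlow, Sato.

Lindqvist, Espinoza, Novak, Johansson, Amari, Kapoor, Obi, Harlow, Sato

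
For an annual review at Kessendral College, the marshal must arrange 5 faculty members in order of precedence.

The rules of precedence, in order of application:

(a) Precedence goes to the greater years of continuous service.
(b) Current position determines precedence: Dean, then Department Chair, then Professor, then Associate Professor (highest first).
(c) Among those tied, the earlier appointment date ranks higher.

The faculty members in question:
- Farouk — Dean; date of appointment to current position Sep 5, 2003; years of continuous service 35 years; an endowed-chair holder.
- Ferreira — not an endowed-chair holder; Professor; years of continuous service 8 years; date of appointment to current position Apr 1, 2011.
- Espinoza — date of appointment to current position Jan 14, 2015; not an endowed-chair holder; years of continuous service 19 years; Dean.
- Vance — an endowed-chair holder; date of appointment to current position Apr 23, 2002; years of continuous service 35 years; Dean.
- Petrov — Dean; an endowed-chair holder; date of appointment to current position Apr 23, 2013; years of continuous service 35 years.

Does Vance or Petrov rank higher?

Vance

By years of continuous service (higher first): Vance, Farouk and Petrov (each 35 years); then Espinoza (19 years); then Ferreira (8 years).
Vance, Farouk and Petrov are each Dean, so the next rule applies.
Among Vance, Farouk and Petrov, by date of appointment to current position (earlier first): Vance (Apr 23, 2002) before Farouk (Sep 5, 2003) before Petrov (Apr 23, 2013).
So Vance takes precedence.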